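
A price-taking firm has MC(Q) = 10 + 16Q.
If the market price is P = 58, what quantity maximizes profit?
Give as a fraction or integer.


In perfect competition, profit is maximized where P = MC.
58 = 10 + 16Q
48 = 16Q
Q* = 48/16 = 3

3


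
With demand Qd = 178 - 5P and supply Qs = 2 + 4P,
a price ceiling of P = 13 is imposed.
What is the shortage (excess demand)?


At P = 13:
Qd = 178 - 5*13 = 113
Qs = 2 + 4*13 = 54
Shortage = Qd - Qs = 113 - 54 = 59

59


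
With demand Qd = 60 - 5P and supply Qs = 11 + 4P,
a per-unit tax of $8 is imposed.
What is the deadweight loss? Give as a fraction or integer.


Pre-tax equilibrium quantity: Q* = 295/9
Post-tax equilibrium quantity: Q_tax = 15
Reduction in quantity: Q* - Q_tax = 160/9
DWL = (1/2) * tax * (Q* - Q_tax)
DWL = (1/2) * 8 * 160/9 = 640/9

640/9


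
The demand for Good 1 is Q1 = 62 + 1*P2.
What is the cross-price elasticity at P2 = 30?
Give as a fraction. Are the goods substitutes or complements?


dQ1/dP2 = 1
At P2 = 30: Q1 = 62 + 1*30 = 92
Exy = (dQ1/dP2)(P2/Q1) = 1 * 30 / 92 = 15/46
Since Exy > 0, the goods are substitutes.

15/46 (substitutes)


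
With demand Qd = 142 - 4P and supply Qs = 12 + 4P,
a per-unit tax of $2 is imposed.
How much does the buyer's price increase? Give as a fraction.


With a per-unit tax, the buyer's price increase depends on relative slopes.
Supply slope: d = 4, Demand slope: b = 4
Buyer's price increase = d * tax / (b + d)
= 4 * 2 / (4 + 4)
= 8 / 8 = 1

1


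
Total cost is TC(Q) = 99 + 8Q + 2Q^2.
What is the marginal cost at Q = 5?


MC = dTC/dQ = 8 + 2*2*Q
At Q = 5:
MC = 8 + 4*5
MC = 8 + 20 = 28

28


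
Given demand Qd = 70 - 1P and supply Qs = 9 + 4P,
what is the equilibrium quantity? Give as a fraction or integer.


First find equilibrium price:
70 - 1P = 9 + 4P
P* = 61/5 = 61/5
Then substitute into demand:
Q* = 70 - 1 * 61/5 = 289/5

289/5


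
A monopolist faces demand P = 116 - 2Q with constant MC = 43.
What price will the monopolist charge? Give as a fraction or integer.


MR = 116 - 4Q
Set MR = MC: 116 - 4Q = 43
Q* = 73/4
Substitute into demand:
P* = 116 - 2*73/4 = 159/2

159/2


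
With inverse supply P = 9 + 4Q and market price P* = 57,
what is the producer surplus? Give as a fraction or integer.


Minimum supply price (at Q=0): P_min = 9
Quantity supplied at P* = 57:
Q* = (57 - 9)/4 = 12
PS = (1/2) * Q* * (P* - P_min)
PS = (1/2) * 12 * (57 - 9)
PS = (1/2) * 12 * 48 = 288

288


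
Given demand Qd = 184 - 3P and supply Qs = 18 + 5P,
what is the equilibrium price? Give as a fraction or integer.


At equilibrium, Qd = Qs.
184 - 3P = 18 + 5P
184 - 18 = 3P + 5P
166 = 8P
P* = 166/8 = 83/4

83/4


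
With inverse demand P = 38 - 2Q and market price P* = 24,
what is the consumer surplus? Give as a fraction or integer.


Maximum willingness to pay (at Q=0): P_max = 38
Quantity demanded at P* = 24:
Q* = (38 - 24)/2 = 7
CS = (1/2) * Q* * (P_max - P*)
CS = (1/2) * 7 * (38 - 24)
CS = (1/2) * 7 * 14 = 49

49


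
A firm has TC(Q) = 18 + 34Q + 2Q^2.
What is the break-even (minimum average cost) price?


AC(Q) = 18/Q + 34 + 2Q
To minimize: dAC/dQ = -18/Q^2 + 2 = 0
Q^2 = 18/2 = 9
Q* = 3
Min AC = 18/3 + 34 + 2*3
Min AC = 6 + 34 + 6 = 46

46


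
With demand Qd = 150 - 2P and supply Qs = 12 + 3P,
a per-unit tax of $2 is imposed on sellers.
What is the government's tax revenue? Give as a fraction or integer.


With tax on sellers, new supply: Qs' = 12 + 3(P - 2)
= 6 + 3P
New equilibrium quantity:
Q_new = 462/5
Tax revenue = tax * Q_new = 2 * 462/5 = 924/5

924/5


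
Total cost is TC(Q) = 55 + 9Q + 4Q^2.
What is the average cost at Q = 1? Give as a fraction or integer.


TC(1) = 55 + 9*1 + 4*1^2
TC(1) = 55 + 9 + 4 = 68
AC = TC/Q = 68/1 = 68

68


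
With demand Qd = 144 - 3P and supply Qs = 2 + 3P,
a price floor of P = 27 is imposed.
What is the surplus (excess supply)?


At P = 27:
Qd = 144 - 3*27 = 63
Qs = 2 + 3*27 = 83
Surplus = Qs - Qd = 83 - 63 = 20

20


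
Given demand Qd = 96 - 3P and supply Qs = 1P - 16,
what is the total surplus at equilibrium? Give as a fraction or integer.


Find equilibrium: 96 - 3P = 1P - 16
96 + 16 = 4P
P* = 112/4 = 28
Q* = 1*28 - 16 = 12
Inverse demand: P = 32 - Q/3, so P_max = 32
Inverse supply: P = 16 + Q/1, so P_min = 16
CS = (1/2) * 12 * (32 - 28) = 24
PS = (1/2) * 12 * (28 - 16) = 72
TS = CS + PS = 24 + 72 = 96

96


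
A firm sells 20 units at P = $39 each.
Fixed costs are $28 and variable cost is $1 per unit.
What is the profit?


Total Revenue = P * Q = 39 * 20 = $780
Total Cost = FC + VC*Q = 28 + 1*20 = $48
Profit = TR - TC = 780 - 48 = $732

$732


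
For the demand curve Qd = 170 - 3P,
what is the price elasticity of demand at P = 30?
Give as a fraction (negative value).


dQ/dP = -3
At P = 30: Q = 170 - 3*30 = 80
E = (dQ/dP)(P/Q) = (-3)(30/80) = -9/8

-9/8


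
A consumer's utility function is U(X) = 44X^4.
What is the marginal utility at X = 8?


MU = dU/dX = 44*4*X^(4-1)
MU = 176*X^3
At X = 8:
MU = 176 * 8^3
MU = 176 * 512 = 90112

90112


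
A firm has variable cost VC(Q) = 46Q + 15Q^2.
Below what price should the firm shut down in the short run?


AVC(Q) = VC(Q)/Q = 46 + 15Q
AVC is increasing in Q, so minimum AVC is at Q -> 0+.
Min AVC = 46
The firm should shut down if P < 46.

46


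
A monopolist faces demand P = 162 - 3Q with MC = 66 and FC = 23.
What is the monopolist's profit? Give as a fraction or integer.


MR = MC: 162 - 6Q = 66
Q* = 16
P* = 162 - 3*16 = 114
Profit = (P* - MC)*Q* - FC
= (114 - 66)*16 - 23
= 48*16 - 23
= 768 - 23 = 745

745


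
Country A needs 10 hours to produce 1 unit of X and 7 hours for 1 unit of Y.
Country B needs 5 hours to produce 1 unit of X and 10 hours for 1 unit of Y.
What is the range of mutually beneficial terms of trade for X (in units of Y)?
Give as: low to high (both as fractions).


Opportunity cost of X for Country A = hours_X / hours_Y = 10/7 = 10/7 units of Y
Opportunity cost of X for Country B = hours_X / hours_Y = 5/10 = 1/2 units of Y
Terms of trade must be between the two opportunity costs.
Range: 1/2 to 10/7

1/2 to 10/7


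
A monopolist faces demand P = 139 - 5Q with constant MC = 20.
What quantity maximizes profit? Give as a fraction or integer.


TR = P*Q = (139 - 5Q)Q = 139Q - 5Q^2
MR = dTR/dQ = 139 - 10Q
Set MR = MC:
139 - 10Q = 20
119 = 10Q
Q* = 119/10 = 119/10

119/10


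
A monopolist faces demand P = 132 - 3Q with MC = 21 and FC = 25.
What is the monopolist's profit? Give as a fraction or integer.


MR = MC: 132 - 6Q = 21
Q* = 37/2
P* = 132 - 3*37/2 = 153/2
Profit = (P* - MC)*Q* - FC
= (153/2 - 21)*37/2 - 25
= 111/2*37/2 - 25
= 4107/4 - 25 = 4007/4

4007/4


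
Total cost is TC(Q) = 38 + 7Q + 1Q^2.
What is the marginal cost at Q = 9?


MC = dTC/dQ = 7 + 2*1*Q
At Q = 9:
MC = 7 + 2*9
MC = 7 + 18 = 25

25


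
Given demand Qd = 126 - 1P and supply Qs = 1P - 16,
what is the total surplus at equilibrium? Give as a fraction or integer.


Find equilibrium: 126 - 1P = 1P - 16
126 + 16 = 2P
P* = 142/2 = 71
Q* = 1*71 - 16 = 55
Inverse demand: P = 126 - Q/1, so P_max = 126
Inverse supply: P = 16 + Q/1, so P_min = 16
CS = (1/2) * 55 * (126 - 71) = 3025/2
PS = (1/2) * 55 * (71 - 16) = 3025/2
TS = CS + PS = 3025/2 + 3025/2 = 3025

3025


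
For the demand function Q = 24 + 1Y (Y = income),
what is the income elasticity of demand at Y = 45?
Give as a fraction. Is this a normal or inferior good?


dQ/dY = 1
At Y = 45: Q = 24 + 1*45 = 69
Ey = (dQ/dY)(Y/Q) = 1 * 45 / 69 = 15/23
Since Ey > 0, this is a normal good.

15/23 (normal good)


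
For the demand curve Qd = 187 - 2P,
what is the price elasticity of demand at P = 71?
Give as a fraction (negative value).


dQ/dP = -2
At P = 71: Q = 187 - 2*71 = 45
E = (dQ/dP)(P/Q) = (-2)(71/45) = -142/45

-142/45


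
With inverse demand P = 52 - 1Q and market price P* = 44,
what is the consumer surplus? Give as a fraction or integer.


Maximum willingness to pay (at Q=0): P_max = 52
Quantity demanded at P* = 44:
Q* = (52 - 44)/1 = 8
CS = (1/2) * Q* * (P_max - P*)
CS = (1/2) * 8 * (52 - 44)
CS = (1/2) * 8 * 8 = 32

32


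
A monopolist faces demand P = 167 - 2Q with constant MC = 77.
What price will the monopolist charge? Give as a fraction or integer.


MR = 167 - 4Q
Set MR = MC: 167 - 4Q = 77
Q* = 45/2
Substitute into demand:
P* = 167 - 2*45/2 = 122

122


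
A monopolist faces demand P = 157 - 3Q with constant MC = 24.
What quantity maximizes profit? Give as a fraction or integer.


TR = P*Q = (157 - 3Q)Q = 157Q - 3Q^2
MR = dTR/dQ = 157 - 6Q
Set MR = MC:
157 - 6Q = 24
133 = 6Q
Q* = 133/6 = 133/6

133/6


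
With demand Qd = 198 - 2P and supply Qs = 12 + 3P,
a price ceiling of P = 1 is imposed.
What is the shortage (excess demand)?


At P = 1:
Qd = 198 - 2*1 = 196
Qs = 12 + 3*1 = 15
Shortage = Qd - Qs = 196 - 15 = 181

181


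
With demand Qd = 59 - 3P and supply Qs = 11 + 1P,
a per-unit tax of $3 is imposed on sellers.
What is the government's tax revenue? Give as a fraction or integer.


With tax on sellers, new supply: Qs' = 11 + 1(P - 3)
= 8 + 1P
New equilibrium quantity:
Q_new = 83/4
Tax revenue = tax * Q_new = 3 * 83/4 = 249/4

249/4


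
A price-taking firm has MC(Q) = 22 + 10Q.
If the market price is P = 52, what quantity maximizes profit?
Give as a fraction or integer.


In perfect competition, profit is maximized where P = MC.
52 = 22 + 10Q
30 = 10Q
Q* = 30/10 = 3

3


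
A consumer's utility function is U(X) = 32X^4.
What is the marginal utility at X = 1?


MU = dU/dX = 32*4*X^(4-1)
MU = 128*X^3
At X = 1:
MU = 128 * 1^3
MU = 128 * 1 = 128

128


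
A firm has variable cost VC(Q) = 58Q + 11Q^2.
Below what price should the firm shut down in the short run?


AVC(Q) = VC(Q)/Q = 58 + 11Q
AVC is increasing in Q, so minimum AVC is at Q -> 0+.
Min AVC = 58
The firm should shut down if P < 58.

58


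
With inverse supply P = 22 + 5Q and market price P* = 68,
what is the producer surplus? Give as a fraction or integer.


Minimum supply price (at Q=0): P_min = 22
Quantity supplied at P* = 68:
Q* = (68 - 22)/5 = 46/5
PS = (1/2) * Q* * (P* - P_min)
PS = (1/2) * 46/5 * (68 - 22)
PS = (1/2) * 46/5 * 46 = 1058/5

1058/5


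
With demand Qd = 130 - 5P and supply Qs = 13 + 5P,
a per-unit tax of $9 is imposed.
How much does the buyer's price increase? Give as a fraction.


With a per-unit tax, the buyer's price increase depends on relative slopes.
Supply slope: d = 5, Demand slope: b = 5
Buyer's price increase = d * tax / (b + d)
= 5 * 9 / (5 + 5)
= 45 / 10 = 9/2

9/2


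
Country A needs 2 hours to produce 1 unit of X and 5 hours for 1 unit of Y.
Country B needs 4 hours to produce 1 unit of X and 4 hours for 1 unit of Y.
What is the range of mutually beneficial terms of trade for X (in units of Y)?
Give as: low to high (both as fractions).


Opportunity cost of X for Country A = hours_X / hours_Y = 2/5 = 2/5 units of Y
Opportunity cost of X for Country B = hours_X / hours_Y = 4/4 = 1 units of Y
Terms of trade must be between the two opportunity costs.
Range: 2/5 to 1

2/5 to 1


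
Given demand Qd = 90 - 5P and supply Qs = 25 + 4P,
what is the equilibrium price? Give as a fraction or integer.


At equilibrium, Qd = Qs.
90 - 5P = 25 + 4P
90 - 25 = 5P + 4P
65 = 9P
P* = 65/9 = 65/9

65/9


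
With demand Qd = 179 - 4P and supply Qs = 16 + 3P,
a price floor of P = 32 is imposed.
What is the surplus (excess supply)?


At P = 32:
Qd = 179 - 4*32 = 51
Qs = 16 + 3*32 = 112
Surplus = Qs - Qd = 112 - 51 = 61

61


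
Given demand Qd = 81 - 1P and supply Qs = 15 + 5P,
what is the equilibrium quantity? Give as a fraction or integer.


First find equilibrium price:
81 - 1P = 15 + 5P
P* = 66/6 = 11
Then substitute into demand:
Q* = 81 - 1 * 11 = 70

70


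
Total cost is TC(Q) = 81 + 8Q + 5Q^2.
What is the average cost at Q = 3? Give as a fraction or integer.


TC(3) = 81 + 8*3 + 5*3^2
TC(3) = 81 + 24 + 45 = 150
AC = TC/Q = 150/3 = 50

50


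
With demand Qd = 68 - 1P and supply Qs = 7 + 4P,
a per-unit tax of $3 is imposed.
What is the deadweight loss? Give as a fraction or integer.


Pre-tax equilibrium quantity: Q* = 279/5
Post-tax equilibrium quantity: Q_tax = 267/5
Reduction in quantity: Q* - Q_tax = 12/5
DWL = (1/2) * tax * (Q* - Q_tax)
DWL = (1/2) * 3 * 12/5 = 18/5

18/5


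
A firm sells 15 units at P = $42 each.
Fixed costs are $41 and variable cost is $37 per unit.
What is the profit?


Total Revenue = P * Q = 42 * 15 = $630
Total Cost = FC + VC*Q = 41 + 37*15 = $596
Profit = TR - TC = 630 - 596 = $34

$34


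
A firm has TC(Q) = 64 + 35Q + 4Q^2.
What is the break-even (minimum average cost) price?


AC(Q) = 64/Q + 35 + 4Q
To minimize: dAC/dQ = -64/Q^2 + 4 = 0
Q^2 = 64/4 = 16
Q* = 4
Min AC = 64/4 + 35 + 4*4
Min AC = 16 + 35 + 16 = 67

67


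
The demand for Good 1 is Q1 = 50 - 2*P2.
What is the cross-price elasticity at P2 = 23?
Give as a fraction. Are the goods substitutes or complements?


dQ1/dP2 = -2
At P2 = 23: Q1 = 50 - 2*23 = 4
Exy = (dQ1/dP2)(P2/Q1) = -2 * 23 / 4 = -23/2
Since Exy < 0, the goods are complements.

-23/2 (complements)


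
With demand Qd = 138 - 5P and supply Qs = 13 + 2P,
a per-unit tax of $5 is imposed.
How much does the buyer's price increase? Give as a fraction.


With a per-unit tax, the buyer's price increase depends on relative slopes.
Supply slope: d = 2, Demand slope: b = 5
Buyer's price increase = d * tax / (b + d)
= 2 * 5 / (5 + 2)
= 10 / 7 = 10/7

10/7


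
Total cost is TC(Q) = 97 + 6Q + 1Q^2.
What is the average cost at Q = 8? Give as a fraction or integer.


TC(8) = 97 + 6*8 + 1*8^2
TC(8) = 97 + 48 + 64 = 209
AC = TC/Q = 209/8 = 209/8

209/8


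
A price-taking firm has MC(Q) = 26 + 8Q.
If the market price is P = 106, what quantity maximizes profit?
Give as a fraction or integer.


In perfect competition, profit is maximized where P = MC.
106 = 26 + 8Q
80 = 8Q
Q* = 80/8 = 10

10


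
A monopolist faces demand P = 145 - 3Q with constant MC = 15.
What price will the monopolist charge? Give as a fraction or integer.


MR = 145 - 6Q
Set MR = MC: 145 - 6Q = 15
Q* = 65/3
Substitute into demand:
P* = 145 - 3*65/3 = 80

80


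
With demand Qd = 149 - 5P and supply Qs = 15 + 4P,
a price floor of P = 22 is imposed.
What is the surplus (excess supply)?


At P = 22:
Qd = 149 - 5*22 = 39
Qs = 15 + 4*22 = 103
Surplus = Qs - Qd = 103 - 39 = 64

64


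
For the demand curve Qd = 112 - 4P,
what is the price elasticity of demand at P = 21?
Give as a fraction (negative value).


dQ/dP = -4
At P = 21: Q = 112 - 4*21 = 28
E = (dQ/dP)(P/Q) = (-4)(21/28) = -3

-3


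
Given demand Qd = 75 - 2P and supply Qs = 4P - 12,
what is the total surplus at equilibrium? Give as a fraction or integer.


Find equilibrium: 75 - 2P = 4P - 12
75 + 12 = 6P
P* = 87/6 = 29/2
Q* = 4*29/2 - 12 = 46
Inverse demand: P = 75/2 - Q/2, so P_max = 75/2
Inverse supply: P = 3 + Q/4, so P_min = 3
CS = (1/2) * 46 * (75/2 - 29/2) = 529
PS = (1/2) * 46 * (29/2 - 3) = 529/2
TS = CS + PS = 529 + 529/2 = 1587/2

1587/2


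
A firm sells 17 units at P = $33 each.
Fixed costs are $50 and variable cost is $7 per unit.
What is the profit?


Total Revenue = P * Q = 33 * 17 = $561
Total Cost = FC + VC*Q = 50 + 7*17 = $169
Profit = TR - TC = 561 - 169 = $392

$392


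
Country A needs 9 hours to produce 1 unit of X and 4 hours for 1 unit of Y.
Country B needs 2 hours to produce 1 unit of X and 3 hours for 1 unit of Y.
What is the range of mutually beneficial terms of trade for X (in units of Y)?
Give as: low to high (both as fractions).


Opportunity cost of X for Country A = hours_X / hours_Y = 9/4 = 9/4 units of Y
Opportunity cost of X for Country B = hours_X / hours_Y = 2/3 = 2/3 units of Y
Terms of trade must be between the two opportunity costs.
Range: 2/3 to 9/4

2/3 to 9/4


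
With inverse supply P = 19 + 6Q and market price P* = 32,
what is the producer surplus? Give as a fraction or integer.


Minimum supply price (at Q=0): P_min = 19
Quantity supplied at P* = 32:
Q* = (32 - 19)/6 = 13/6
PS = (1/2) * Q* * (P* - P_min)
PS = (1/2) * 13/6 * (32 - 19)
PS = (1/2) * 13/6 * 13 = 169/12

169/12


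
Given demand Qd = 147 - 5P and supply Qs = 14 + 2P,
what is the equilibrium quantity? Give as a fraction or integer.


First find equilibrium price:
147 - 5P = 14 + 2P
P* = 133/7 = 19
Then substitute into demand:
Q* = 147 - 5 * 19 = 52

52


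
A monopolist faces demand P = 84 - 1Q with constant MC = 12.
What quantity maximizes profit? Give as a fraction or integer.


TR = P*Q = (84 - 1Q)Q = 84Q - 1Q^2
MR = dTR/dQ = 84 - 2Q
Set MR = MC:
84 - 2Q = 12
72 = 2Q
Q* = 72/2 = 36

36


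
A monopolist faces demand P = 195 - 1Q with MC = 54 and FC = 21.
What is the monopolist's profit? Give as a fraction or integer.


MR = MC: 195 - 2Q = 54
Q* = 141/2
P* = 195 - 1*141/2 = 249/2
Profit = (P* - MC)*Q* - FC
= (249/2 - 54)*141/2 - 21
= 141/2*141/2 - 21
= 19881/4 - 21 = 19797/4

19797/4


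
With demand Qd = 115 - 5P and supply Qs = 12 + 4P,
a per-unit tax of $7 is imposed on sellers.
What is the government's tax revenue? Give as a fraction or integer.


With tax on sellers, new supply: Qs' = 12 + 4(P - 7)
= 4P - 16
New equilibrium quantity:
Q_new = 380/9
Tax revenue = tax * Q_new = 7 * 380/9 = 2660/9

2660/9


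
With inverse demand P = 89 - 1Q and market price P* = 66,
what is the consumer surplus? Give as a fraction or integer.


Maximum willingness to pay (at Q=0): P_max = 89
Quantity demanded at P* = 66:
Q* = (89 - 66)/1 = 23
CS = (1/2) * Q* * (P_max - P*)
CS = (1/2) * 23 * (89 - 66)
CS = (1/2) * 23 * 23 = 529/2

529/2


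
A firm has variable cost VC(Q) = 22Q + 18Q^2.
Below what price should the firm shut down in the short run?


AVC(Q) = VC(Q)/Q = 22 + 18Q
AVC is increasing in Q, so minimum AVC is at Q -> 0+.
Min AVC = 22
The firm should shut down if P < 22.

22


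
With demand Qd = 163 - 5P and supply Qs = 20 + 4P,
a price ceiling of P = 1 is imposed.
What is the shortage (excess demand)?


At P = 1:
Qd = 163 - 5*1 = 158
Qs = 20 + 4*1 = 24
Shortage = Qd - Qs = 158 - 24 = 134

134


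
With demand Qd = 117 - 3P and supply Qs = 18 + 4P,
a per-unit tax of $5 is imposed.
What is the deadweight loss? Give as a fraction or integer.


Pre-tax equilibrium quantity: Q* = 522/7
Post-tax equilibrium quantity: Q_tax = 66
Reduction in quantity: Q* - Q_tax = 60/7
DWL = (1/2) * tax * (Q* - Q_tax)
DWL = (1/2) * 5 * 60/7 = 150/7

150/7


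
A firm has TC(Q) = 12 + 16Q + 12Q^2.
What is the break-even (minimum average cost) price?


AC(Q) = 12/Q + 16 + 12Q
To minimize: dAC/dQ = -12/Q^2 + 12 = 0
Q^2 = 12/12 = 1
Q* = 1
Min AC = 12/1 + 16 + 12*1
Min AC = 12 + 16 + 12 = 40

40


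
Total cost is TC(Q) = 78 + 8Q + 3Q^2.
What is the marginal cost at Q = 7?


MC = dTC/dQ = 8 + 2*3*Q
At Q = 7:
MC = 8 + 6*7
MC = 8 + 42 = 50

50


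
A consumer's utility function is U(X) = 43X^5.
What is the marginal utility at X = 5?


MU = dU/dX = 43*5*X^(5-1)
MU = 215*X^4
At X = 5:
MU = 215 * 5^4
MU = 215 * 625 = 134375

134375


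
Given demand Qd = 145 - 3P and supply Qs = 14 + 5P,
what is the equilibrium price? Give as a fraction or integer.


At equilibrium, Qd = Qs.
145 - 3P = 14 + 5P
145 - 14 = 3P + 5P
131 = 8P
P* = 131/8 = 131/8

131/8


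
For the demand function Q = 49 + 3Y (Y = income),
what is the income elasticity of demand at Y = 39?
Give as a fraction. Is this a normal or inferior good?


dQ/dY = 3
At Y = 39: Q = 49 + 3*39 = 166
Ey = (dQ/dY)(Y/Q) = 3 * 39 / 166 = 117/166
Since Ey > 0, this is a normal good.

117/166 (normal good)


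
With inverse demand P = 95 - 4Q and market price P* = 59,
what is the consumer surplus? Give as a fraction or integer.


Maximum willingness to pay (at Q=0): P_max = 95
Quantity demanded at P* = 59:
Q* = (95 - 59)/4 = 9
CS = (1/2) * Q* * (P_max - P*)
CS = (1/2) * 9 * (95 - 59)
CS = (1/2) * 9 * 36 = 162

162


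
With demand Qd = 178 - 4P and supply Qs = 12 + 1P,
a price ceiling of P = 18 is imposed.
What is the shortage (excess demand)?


At P = 18:
Qd = 178 - 4*18 = 106
Qs = 12 + 1*18 = 30
Shortage = Qd - Qs = 106 - 30 = 76

76


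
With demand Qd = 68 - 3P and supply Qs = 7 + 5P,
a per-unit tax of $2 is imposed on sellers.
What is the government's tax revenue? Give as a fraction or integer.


With tax on sellers, new supply: Qs' = 7 + 5(P - 2)
= 5P - 3
New equilibrium quantity:
Q_new = 331/8
Tax revenue = tax * Q_new = 2 * 331/8 = 331/4

331/4


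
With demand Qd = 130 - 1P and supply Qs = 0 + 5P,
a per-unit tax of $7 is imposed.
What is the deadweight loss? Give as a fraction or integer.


Pre-tax equilibrium quantity: Q* = 325/3
Post-tax equilibrium quantity: Q_tax = 205/2
Reduction in quantity: Q* - Q_tax = 35/6
DWL = (1/2) * tax * (Q* - Q_tax)
DWL = (1/2) * 7 * 35/6 = 245/12

245/12


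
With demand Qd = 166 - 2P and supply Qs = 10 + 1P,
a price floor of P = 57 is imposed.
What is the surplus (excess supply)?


At P = 57:
Qd = 166 - 2*57 = 52
Qs = 10 + 1*57 = 67
Surplus = Qs - Qd = 67 - 52 = 15

15


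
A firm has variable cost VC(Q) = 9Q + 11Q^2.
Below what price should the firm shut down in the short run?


AVC(Q) = VC(Q)/Q = 9 + 11Q
AVC is increasing in Q, so minimum AVC is at Q -> 0+.
Min AVC = 9
The firm should shut down if P < 9.

9


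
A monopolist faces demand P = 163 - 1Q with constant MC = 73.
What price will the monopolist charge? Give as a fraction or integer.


MR = 163 - 2Q
Set MR = MC: 163 - 2Q = 73
Q* = 45
Substitute into demand:
P* = 163 - 1*45 = 118

118


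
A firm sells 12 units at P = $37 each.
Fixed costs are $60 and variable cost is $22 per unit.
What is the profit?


Total Revenue = P * Q = 37 * 12 = $444
Total Cost = FC + VC*Q = 60 + 22*12 = $324
Profit = TR - TC = 444 - 324 = $120

$120


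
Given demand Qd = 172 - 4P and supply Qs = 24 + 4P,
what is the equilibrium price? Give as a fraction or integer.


At equilibrium, Qd = Qs.
172 - 4P = 24 + 4P
172 - 24 = 4P + 4P
148 = 8P
P* = 148/8 = 37/2

37/2


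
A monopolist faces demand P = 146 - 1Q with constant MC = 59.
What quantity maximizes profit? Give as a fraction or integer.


TR = P*Q = (146 - 1Q)Q = 146Q - 1Q^2
MR = dTR/dQ = 146 - 2Q
Set MR = MC:
146 - 2Q = 59
87 = 2Q
Q* = 87/2 = 87/2

87/2


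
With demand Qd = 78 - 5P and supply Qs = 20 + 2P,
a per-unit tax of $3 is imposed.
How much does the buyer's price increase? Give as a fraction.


With a per-unit tax, the buyer's price increase depends on relative slopes.
Supply slope: d = 2, Demand slope: b = 5
Buyer's price increase = d * tax / (b + d)
= 2 * 3 / (5 + 2)
= 6 / 7 = 6/7

6/7


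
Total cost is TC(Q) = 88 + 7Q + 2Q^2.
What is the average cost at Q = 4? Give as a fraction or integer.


TC(4) = 88 + 7*4 + 2*4^2
TC(4) = 88 + 28 + 32 = 148
AC = TC/Q = 148/4 = 37

37


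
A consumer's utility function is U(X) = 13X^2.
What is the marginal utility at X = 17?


MU = dU/dX = 13*2*X^(2-1)
MU = 26*X^1
At X = 17:
MU = 26 * 17^1
MU = 26 * 17 = 442

442


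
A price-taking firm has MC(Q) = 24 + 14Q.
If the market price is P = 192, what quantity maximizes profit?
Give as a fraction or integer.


In perfect competition, profit is maximized where P = MC.
192 = 24 + 14Q
168 = 14Q
Q* = 168/14 = 12

12


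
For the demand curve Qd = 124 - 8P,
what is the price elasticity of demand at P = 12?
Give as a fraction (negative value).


dQ/dP = -8
At P = 12: Q = 124 - 8*12 = 28
E = (dQ/dP)(P/Q) = (-8)(12/28) = -24/7

-24/7


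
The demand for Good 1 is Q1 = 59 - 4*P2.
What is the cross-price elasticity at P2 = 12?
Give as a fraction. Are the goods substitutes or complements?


dQ1/dP2 = -4
At P2 = 12: Q1 = 59 - 4*12 = 11
Exy = (dQ1/dP2)(P2/Q1) = -4 * 12 / 11 = -48/11
Since Exy < 0, the goods are complements.

-48/11 (complements)


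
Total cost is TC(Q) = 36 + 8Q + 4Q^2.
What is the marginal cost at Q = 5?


MC = dTC/dQ = 8 + 2*4*Q
At Q = 5:
MC = 8 + 8*5
MC = 8 + 40 = 48

48


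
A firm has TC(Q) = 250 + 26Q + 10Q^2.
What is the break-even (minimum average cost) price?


AC(Q) = 250/Q + 26 + 10Q
To minimize: dAC/dQ = -250/Q^2 + 10 = 0
Q^2 = 250/10 = 25
Q* = 5
Min AC = 250/5 + 26 + 10*5
Min AC = 50 + 26 + 50 = 126

126


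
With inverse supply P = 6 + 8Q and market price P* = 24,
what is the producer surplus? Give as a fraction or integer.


Minimum supply price (at Q=0): P_min = 6
Quantity supplied at P* = 24:
Q* = (24 - 6)/8 = 9/4
PS = (1/2) * Q* * (P* - P_min)
PS = (1/2) * 9/4 * (24 - 6)
PS = (1/2) * 9/4 * 18 = 81/4

81/4


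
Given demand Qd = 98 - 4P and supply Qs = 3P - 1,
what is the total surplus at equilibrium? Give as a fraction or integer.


Find equilibrium: 98 - 4P = 3P - 1
98 + 1 = 7P
P* = 99/7 = 99/7
Q* = 3*99/7 - 1 = 290/7
Inverse demand: P = 49/2 - Q/4, so P_max = 49/2
Inverse supply: P = 1/3 + Q/3, so P_min = 1/3
CS = (1/2) * 290/7 * (49/2 - 99/7) = 21025/98
PS = (1/2) * 290/7 * (99/7 - 1/3) = 42050/147
TS = CS + PS = 21025/98 + 42050/147 = 21025/42

21025/42


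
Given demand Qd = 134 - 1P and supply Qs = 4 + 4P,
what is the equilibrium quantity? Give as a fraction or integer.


First find equilibrium price:
134 - 1P = 4 + 4P
P* = 130/5 = 26
Then substitute into demand:
Q* = 134 - 1 * 26 = 108

108


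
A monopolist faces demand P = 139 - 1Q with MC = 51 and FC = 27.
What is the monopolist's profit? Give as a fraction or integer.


MR = MC: 139 - 2Q = 51
Q* = 44
P* = 139 - 1*44 = 95
Profit = (P* - MC)*Q* - FC
= (95 - 51)*44 - 27
= 44*44 - 27
= 1936 - 27 = 1909

1909


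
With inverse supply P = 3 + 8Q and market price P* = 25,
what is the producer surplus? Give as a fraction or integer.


Minimum supply price (at Q=0): P_min = 3
Quantity supplied at P* = 25:
Q* = (25 - 3)/8 = 11/4
PS = (1/2) * Q* * (P* - P_min)
PS = (1/2) * 11/4 * (25 - 3)
PS = (1/2) * 11/4 * 22 = 121/4

121/4


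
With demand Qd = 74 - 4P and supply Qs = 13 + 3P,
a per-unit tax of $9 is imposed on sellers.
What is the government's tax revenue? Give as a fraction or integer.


With tax on sellers, new supply: Qs' = 13 + 3(P - 9)
= 3P - 14
New equilibrium quantity:
Q_new = 166/7
Tax revenue = tax * Q_new = 9 * 166/7 = 1494/7

1494/7


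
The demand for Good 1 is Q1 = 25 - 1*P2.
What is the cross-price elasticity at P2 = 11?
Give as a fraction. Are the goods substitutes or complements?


dQ1/dP2 = -1
At P2 = 11: Q1 = 25 - 1*11 = 14
Exy = (dQ1/dP2)(P2/Q1) = -1 * 11 / 14 = -11/14
Since Exy < 0, the goods are complements.

-11/14 (complements)


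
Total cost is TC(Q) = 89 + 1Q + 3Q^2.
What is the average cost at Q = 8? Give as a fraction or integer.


TC(8) = 89 + 1*8 + 3*8^2
TC(8) = 89 + 8 + 192 = 289
AC = TC/Q = 289/8 = 289/8

289/8


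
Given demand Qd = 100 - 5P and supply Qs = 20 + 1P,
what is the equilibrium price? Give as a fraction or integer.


At equilibrium, Qd = Qs.
100 - 5P = 20 + 1P
100 - 20 = 5P + 1P
80 = 6P
P* = 80/6 = 40/3

40/3


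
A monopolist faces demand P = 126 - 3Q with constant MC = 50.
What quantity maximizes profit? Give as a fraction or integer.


TR = P*Q = (126 - 3Q)Q = 126Q - 3Q^2
MR = dTR/dQ = 126 - 6Q
Set MR = MC:
126 - 6Q = 50
76 = 6Q
Q* = 76/6 = 38/3

38/3


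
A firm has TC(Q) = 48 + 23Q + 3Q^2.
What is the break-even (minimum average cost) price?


AC(Q) = 48/Q + 23 + 3Q
To minimize: dAC/dQ = -48/Q^2 + 3 = 0
Q^2 = 48/3 = 16
Q* = 4
Min AC = 48/4 + 23 + 3*4
Min AC = 12 + 23 + 12 = 47

47


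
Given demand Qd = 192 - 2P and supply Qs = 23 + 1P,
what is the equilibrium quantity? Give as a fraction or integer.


First find equilibrium price:
192 - 2P = 23 + 1P
P* = 169/3 = 169/3
Then substitute into demand:
Q* = 192 - 2 * 169/3 = 238/3

238/3


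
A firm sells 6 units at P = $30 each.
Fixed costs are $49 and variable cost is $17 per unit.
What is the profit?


Total Revenue = P * Q = 30 * 6 = $180
Total Cost = FC + VC*Q = 49 + 17*6 = $151
Profit = TR - TC = 180 - 151 = $29

$29


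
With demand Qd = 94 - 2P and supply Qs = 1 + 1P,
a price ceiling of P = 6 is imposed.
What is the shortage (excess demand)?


At P = 6:
Qd = 94 - 2*6 = 82
Qs = 1 + 1*6 = 7
Shortage = Qd - Qs = 82 - 7 = 75

75


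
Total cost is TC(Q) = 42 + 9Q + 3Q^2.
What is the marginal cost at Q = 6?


MC = dTC/dQ = 9 + 2*3*Q
At Q = 6:
MC = 9 + 6*6
MC = 9 + 36 = 45

45


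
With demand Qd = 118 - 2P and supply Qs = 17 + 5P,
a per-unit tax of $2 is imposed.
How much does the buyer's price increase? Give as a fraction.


With a per-unit tax, the buyer's price increase depends on relative slopes.
Supply slope: d = 5, Demand slope: b = 2
Buyer's price increase = d * tax / (b + d)
= 5 * 2 / (2 + 5)
= 10 / 7 = 10/7

10/7


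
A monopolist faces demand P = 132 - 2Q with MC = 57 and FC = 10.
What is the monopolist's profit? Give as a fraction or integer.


MR = MC: 132 - 4Q = 57
Q* = 75/4
P* = 132 - 2*75/4 = 189/2
Profit = (P* - MC)*Q* - FC
= (189/2 - 57)*75/4 - 10
= 75/2*75/4 - 10
= 5625/8 - 10 = 5545/8

5545/8


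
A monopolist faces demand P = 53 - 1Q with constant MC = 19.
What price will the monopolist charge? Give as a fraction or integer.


MR = 53 - 2Q
Set MR = MC: 53 - 2Q = 19
Q* = 17
Substitute into demand:
P* = 53 - 1*17 = 36

36


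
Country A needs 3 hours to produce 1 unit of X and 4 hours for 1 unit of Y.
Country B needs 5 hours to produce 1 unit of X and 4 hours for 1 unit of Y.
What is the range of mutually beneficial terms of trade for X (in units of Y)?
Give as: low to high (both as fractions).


Opportunity cost of X for Country A = hours_X / hours_Y = 3/4 = 3/4 units of Y
Opportunity cost of X for Country B = hours_X / hours_Y = 5/4 = 5/4 units of Y
Terms of trade must be between the two opportunity costs.
Range: 3/4 to 5/4

3/4 to 5/4


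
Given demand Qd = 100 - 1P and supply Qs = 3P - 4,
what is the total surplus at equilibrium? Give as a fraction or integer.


Find equilibrium: 100 - 1P = 3P - 4
100 + 4 = 4P
P* = 104/4 = 26
Q* = 3*26 - 4 = 74
Inverse demand: P = 100 - Q/1, so P_max = 100
Inverse supply: P = 4/3 + Q/3, so P_min = 4/3
CS = (1/2) * 74 * (100 - 26) = 2738
PS = (1/2) * 74 * (26 - 4/3) = 2738/3
TS = CS + PS = 2738 + 2738/3 = 10952/3

10952/3


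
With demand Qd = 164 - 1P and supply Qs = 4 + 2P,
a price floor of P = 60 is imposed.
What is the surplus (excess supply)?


At P = 60:
Qd = 164 - 1*60 = 104
Qs = 4 + 2*60 = 124
Surplus = Qs - Qd = 124 - 104 = 20

20


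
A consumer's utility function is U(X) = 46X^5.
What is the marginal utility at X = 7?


MU = dU/dX = 46*5*X^(5-1)
MU = 230*X^4
At X = 7:
MU = 230 * 7^4
MU = 230 * 2401 = 552230

552230


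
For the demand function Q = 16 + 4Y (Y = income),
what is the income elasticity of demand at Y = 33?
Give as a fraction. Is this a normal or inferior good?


dQ/dY = 4
At Y = 33: Q = 16 + 4*33 = 148
Ey = (dQ/dY)(Y/Q) = 4 * 33 / 148 = 33/37
Since Ey > 0, this is a normal good.

33/37 (normal good)


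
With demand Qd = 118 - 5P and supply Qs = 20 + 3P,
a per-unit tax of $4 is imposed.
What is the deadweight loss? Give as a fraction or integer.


Pre-tax equilibrium quantity: Q* = 227/4
Post-tax equilibrium quantity: Q_tax = 197/4
Reduction in quantity: Q* - Q_tax = 15/2
DWL = (1/2) * tax * (Q* - Q_tax)
DWL = (1/2) * 4 * 15/2 = 15

15


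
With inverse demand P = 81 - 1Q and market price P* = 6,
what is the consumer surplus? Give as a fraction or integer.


Maximum willingness to pay (at Q=0): P_max = 81
Quantity demanded at P* = 6:
Q* = (81 - 6)/1 = 75
CS = (1/2) * Q* * (P_max - P*)
CS = (1/2) * 75 * (81 - 6)
CS = (1/2) * 75 * 75 = 5625/2

5625/2


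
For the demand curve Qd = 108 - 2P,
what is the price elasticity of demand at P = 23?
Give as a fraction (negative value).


dQ/dP = -2
At P = 23: Q = 108 - 2*23 = 62
E = (dQ/dP)(P/Q) = (-2)(23/62) = -23/31

-23/31


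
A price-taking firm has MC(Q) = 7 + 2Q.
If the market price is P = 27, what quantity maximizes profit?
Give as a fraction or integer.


In perfect competition, profit is maximized where P = MC.
27 = 7 + 2Q
20 = 2Q
Q* = 20/2 = 10

10


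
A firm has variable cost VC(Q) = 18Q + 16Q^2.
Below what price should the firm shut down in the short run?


AVC(Q) = VC(Q)/Q = 18 + 16Q
AVC is increasing in Q, so minimum AVC is at Q -> 0+.
Min AVC = 18
The firm should shut down if P < 18.

18


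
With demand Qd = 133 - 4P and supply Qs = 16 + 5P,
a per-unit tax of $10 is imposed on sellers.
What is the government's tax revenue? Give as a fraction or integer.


With tax on sellers, new supply: Qs' = 16 + 5(P - 10)
= 5P - 34
New equilibrium quantity:
Q_new = 529/9
Tax revenue = tax * Q_new = 10 * 529/9 = 5290/9

5290/9


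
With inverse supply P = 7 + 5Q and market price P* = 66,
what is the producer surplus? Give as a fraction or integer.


Minimum supply price (at Q=0): P_min = 7
Quantity supplied at P* = 66:
Q* = (66 - 7)/5 = 59/5
PS = (1/2) * Q* * (P* - P_min)
PS = (1/2) * 59/5 * (66 - 7)
PS = (1/2) * 59/5 * 59 = 3481/10

3481/10


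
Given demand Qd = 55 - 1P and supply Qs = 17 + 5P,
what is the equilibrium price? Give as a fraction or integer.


At equilibrium, Qd = Qs.
55 - 1P = 17 + 5P
55 - 17 = 1P + 5P
38 = 6P
P* = 38/6 = 19/3

19/3


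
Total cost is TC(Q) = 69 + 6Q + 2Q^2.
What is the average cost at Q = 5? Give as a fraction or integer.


TC(5) = 69 + 6*5 + 2*5^2
TC(5) = 69 + 30 + 50 = 149
AC = TC/Q = 149/5 = 149/5

149/5


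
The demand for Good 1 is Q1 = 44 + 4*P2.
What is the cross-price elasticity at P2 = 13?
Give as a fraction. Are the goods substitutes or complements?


dQ1/dP2 = 4
At P2 = 13: Q1 = 44 + 4*13 = 96
Exy = (dQ1/dP2)(P2/Q1) = 4 * 13 / 96 = 13/24
Since Exy > 0, the goods are substitutes.

13/24 (substitutes)


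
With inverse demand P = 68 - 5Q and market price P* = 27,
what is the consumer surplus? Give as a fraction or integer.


Maximum willingness to pay (at Q=0): P_max = 68
Quantity demanded at P* = 27:
Q* = (68 - 27)/5 = 41/5
CS = (1/2) * Q* * (P_max - P*)
CS = (1/2) * 41/5 * (68 - 27)
CS = (1/2) * 41/5 * 41 = 1681/10

1681/10


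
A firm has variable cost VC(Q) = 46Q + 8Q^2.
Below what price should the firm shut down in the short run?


AVC(Q) = VC(Q)/Q = 46 + 8Q
AVC is increasing in Q, so minimum AVC is at Q -> 0+.
Min AVC = 46
The firm should shut down if P < 46.

46


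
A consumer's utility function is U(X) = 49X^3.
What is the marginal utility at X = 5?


MU = dU/dX = 49*3*X^(3-1)
MU = 147*X^2
At X = 5:
MU = 147 * 5^2
MU = 147 * 25 = 3675

3675


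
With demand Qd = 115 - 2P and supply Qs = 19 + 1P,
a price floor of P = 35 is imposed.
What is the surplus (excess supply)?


At P = 35:
Qd = 115 - 2*35 = 45
Qs = 19 + 1*35 = 54
Surplus = Qs - Qd = 54 - 45 = 9

9


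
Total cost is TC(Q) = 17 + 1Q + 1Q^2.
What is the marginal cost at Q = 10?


MC = dTC/dQ = 1 + 2*1*Q
At Q = 10:
MC = 1 + 2*10
MC = 1 + 20 = 21

21


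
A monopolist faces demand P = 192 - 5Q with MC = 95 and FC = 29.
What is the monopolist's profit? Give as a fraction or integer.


MR = MC: 192 - 10Q = 95
Q* = 97/10
P* = 192 - 5*97/10 = 287/2
Profit = (P* - MC)*Q* - FC
= (287/2 - 95)*97/10 - 29
= 97/2*97/10 - 29
= 9409/20 - 29 = 8829/20

8829/20


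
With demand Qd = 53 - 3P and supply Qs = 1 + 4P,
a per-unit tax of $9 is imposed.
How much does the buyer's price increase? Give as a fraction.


With a per-unit tax, the buyer's price increase depends on relative slopes.
Supply slope: d = 4, Demand slope: b = 3
Buyer's price increase = d * tax / (b + d)
= 4 * 9 / (3 + 4)
= 36 / 7 = 36/7

36/7


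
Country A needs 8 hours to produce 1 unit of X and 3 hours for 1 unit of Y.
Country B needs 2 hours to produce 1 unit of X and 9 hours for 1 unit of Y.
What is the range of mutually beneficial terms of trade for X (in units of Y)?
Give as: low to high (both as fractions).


Opportunity cost of X for Country A = hours_X / hours_Y = 8/3 = 8/3 units of Y
Opportunity cost of X for Country B = hours_X / hours_Y = 2/9 = 2/9 units of Y
Terms of trade must be between the two opportunity costs.
Range: 2/9 to 8/3

2/9 to 8/3


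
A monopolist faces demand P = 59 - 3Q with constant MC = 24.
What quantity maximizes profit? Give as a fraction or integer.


TR = P*Q = (59 - 3Q)Q = 59Q - 3Q^2
MR = dTR/dQ = 59 - 6Q
Set MR = MC:
59 - 6Q = 24
35 = 6Q
Q* = 35/6 = 35/6

35/6


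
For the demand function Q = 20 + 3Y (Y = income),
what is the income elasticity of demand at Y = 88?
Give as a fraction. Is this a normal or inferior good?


dQ/dY = 3
At Y = 88: Q = 20 + 3*88 = 284
Ey = (dQ/dY)(Y/Q) = 3 * 88 / 284 = 66/71
Since Ey > 0, this is a normal good.

66/71 (normal good)


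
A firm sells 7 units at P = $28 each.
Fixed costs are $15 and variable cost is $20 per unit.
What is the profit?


Total Revenue = P * Q = 28 * 7 = $196
Total Cost = FC + VC*Q = 15 + 20*7 = $155
Profit = TR - TC = 196 - 155 = $41

$41


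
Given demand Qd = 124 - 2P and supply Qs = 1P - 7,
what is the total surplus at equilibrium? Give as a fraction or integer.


Find equilibrium: 124 - 2P = 1P - 7
124 + 7 = 3P
P* = 131/3 = 131/3
Q* = 1*131/3 - 7 = 110/3
Inverse demand: P = 62 - Q/2, so P_max = 62
Inverse supply: P = 7 + Q/1, so P_min = 7
CS = (1/2) * 110/3 * (62 - 131/3) = 3025/9
PS = (1/2) * 110/3 * (131/3 - 7) = 6050/9
TS = CS + PS = 3025/9 + 6050/9 = 3025/3

3025/3


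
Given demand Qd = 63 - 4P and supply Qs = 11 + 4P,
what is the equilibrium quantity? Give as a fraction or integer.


First find equilibrium price:
63 - 4P = 11 + 4P
P* = 52/8 = 13/2
Then substitute into demand:
Q* = 63 - 4 * 13/2 = 37

37


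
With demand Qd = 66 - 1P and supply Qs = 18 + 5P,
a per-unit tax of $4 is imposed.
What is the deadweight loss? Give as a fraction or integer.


Pre-tax equilibrium quantity: Q* = 58
Post-tax equilibrium quantity: Q_tax = 164/3
Reduction in quantity: Q* - Q_tax = 10/3
DWL = (1/2) * tax * (Q* - Q_tax)
DWL = (1/2) * 4 * 10/3 = 20/3

20/3


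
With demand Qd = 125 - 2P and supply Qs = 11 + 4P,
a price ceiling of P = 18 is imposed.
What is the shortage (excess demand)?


At P = 18:
Qd = 125 - 2*18 = 89
Qs = 11 + 4*18 = 83
Shortage = Qd - Qs = 89 - 83 = 6

6


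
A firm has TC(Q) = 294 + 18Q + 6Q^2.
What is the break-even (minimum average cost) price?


AC(Q) = 294/Q + 18 + 6Q
To minimize: dAC/dQ = -294/Q^2 + 6 = 0
Q^2 = 294/6 = 49
Q* = 7
Min AC = 294/7 + 18 + 6*7
Min AC = 42 + 18 + 42 = 102

102


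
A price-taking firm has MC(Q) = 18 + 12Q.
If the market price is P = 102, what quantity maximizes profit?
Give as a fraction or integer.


In perfect competition, profit is maximized where P = MC.
102 = 18 + 12Q
84 = 12Q
Q* = 84/12 = 7

7


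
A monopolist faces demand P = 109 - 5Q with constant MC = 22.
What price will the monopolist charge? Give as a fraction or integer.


MR = 109 - 10Q
Set MR = MC: 109 - 10Q = 22
Q* = 87/10
Substitute into demand:
P* = 109 - 5*87/10 = 131/2

131/2


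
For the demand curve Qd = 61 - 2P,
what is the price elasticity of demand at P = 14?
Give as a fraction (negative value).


dQ/dP = -2
At P = 14: Q = 61 - 2*14 = 33
E = (dQ/dP)(P/Q) = (-2)(14/33) = -28/33

-28/33


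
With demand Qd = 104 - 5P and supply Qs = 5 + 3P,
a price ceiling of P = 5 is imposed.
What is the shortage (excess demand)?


At P = 5:
Qd = 104 - 5*5 = 79
Qs = 5 + 3*5 = 20
Shortage = Qd - Qs = 79 - 20 = 59

59


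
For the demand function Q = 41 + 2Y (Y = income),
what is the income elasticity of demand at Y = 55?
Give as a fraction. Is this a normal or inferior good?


dQ/dY = 2
At Y = 55: Q = 41 + 2*55 = 151
Ey = (dQ/dY)(Y/Q) = 2 * 55 / 151 = 110/151
Since Ey > 0, this is a normal good.

110/151 (normal good)


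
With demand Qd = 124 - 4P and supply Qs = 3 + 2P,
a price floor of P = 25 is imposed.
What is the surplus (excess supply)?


At P = 25:
Qd = 124 - 4*25 = 24
Qs = 3 + 2*25 = 53
Surplus = Qs - Qd = 53 - 24 = 29

29
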